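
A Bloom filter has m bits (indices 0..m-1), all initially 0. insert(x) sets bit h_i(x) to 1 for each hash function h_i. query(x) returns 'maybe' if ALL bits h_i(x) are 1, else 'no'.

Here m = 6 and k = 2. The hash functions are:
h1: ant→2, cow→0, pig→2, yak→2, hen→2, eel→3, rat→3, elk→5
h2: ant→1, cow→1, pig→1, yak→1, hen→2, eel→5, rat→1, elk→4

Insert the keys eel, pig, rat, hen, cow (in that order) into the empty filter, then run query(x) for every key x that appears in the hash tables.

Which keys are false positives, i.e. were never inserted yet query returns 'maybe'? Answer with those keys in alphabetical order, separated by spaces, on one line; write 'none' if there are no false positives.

Start: bits=000000
After insert 'eel': sets bits 3 5 -> bits=000101
After insert 'pig': sets bits 1 2 -> bits=011101
After insert 'rat': sets bits 1 3 -> bits=011101
After insert 'hen': sets bits 2 -> bits=011101
After insert 'cow': sets bits 0 1 -> bits=111101
Not inserted: ant elk yak — query each against bits=111101:
query ant: checks bit1=1, bit2=1 (all 1) -> maybe => FALSE POSITIVE
query elk: checks bit4=0, bit5=1 (has a 0) -> no => not a false positive
query yak: checks bit1=1, bit2=1 (all 1) -> maybe => FALSE POSITIVE
False positives (alphabetical): ant yak

Answer: ant yak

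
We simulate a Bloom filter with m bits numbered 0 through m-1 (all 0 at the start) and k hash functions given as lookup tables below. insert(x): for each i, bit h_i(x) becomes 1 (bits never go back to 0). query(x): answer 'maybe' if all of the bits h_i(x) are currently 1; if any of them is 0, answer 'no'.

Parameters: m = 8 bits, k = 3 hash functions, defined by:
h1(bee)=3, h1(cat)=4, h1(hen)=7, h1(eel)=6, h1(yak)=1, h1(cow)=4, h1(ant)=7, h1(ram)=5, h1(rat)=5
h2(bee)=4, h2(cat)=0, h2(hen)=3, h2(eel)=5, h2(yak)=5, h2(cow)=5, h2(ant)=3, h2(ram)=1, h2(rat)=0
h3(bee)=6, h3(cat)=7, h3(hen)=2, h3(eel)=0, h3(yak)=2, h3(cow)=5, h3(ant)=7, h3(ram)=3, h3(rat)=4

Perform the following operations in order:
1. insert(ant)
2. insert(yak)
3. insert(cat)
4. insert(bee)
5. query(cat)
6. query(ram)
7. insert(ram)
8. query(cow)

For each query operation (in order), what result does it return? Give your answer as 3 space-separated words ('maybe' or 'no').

Start: bits=00000000
Op 1: insert ant -> sets bits 3 7 -> bits=00010001
Op 2: insert yak -> sets bits 1 2 5 -> bits=01110101
Op 3: insert cat -> sets bits 0 4 7 -> bits=11111101
Op 4: insert bee -> sets bits 3 4 6 -> bits=11111111
Op 5: query cat -> checks bit0=1, bit4=1, bit7=1 (all 1) -> maybe
Op 6: query ram -> checks bit1=1, bit3=1, bit5=1 (all 1) -> maybe
Op 7: insert ram -> sets bits 1 3 5 -> bits=11111111
Op 8: query cow -> checks bit4=1, bit5=1 (all 1) -> maybe
Query results in order: maybe maybe maybe

Answer: maybe maybe maybe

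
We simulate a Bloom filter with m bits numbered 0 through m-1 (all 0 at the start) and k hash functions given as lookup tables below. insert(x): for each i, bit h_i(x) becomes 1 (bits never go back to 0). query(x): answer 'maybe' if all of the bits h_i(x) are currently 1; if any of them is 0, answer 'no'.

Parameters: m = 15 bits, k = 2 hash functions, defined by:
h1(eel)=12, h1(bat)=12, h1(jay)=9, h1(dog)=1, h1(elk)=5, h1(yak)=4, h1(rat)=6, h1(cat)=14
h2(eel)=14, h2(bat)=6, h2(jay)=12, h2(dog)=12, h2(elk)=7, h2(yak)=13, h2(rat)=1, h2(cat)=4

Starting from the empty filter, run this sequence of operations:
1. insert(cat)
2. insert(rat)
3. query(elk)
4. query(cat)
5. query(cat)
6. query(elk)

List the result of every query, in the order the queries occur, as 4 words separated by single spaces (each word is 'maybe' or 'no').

Answer: no maybe maybe no

Derivation:
Start: bits=000000000000000
Op 1: insert cat -> sets bits 4 14 -> bits=000010000000001
Op 2: insert rat -> sets bits 1 6 -> bits=010010100000001
Op 3: query elk -> checks bit5=0, bit7=0 (has a 0) -> no
Op 4: query cat -> checks bit4=1, bit14=1 (all 1) -> maybe
Op 5: query cat -> checks bit4=1, bit14=1 (all 1) -> maybe
Op 6: query elk -> checks bit5=0, bit7=0 (has a 0) -> no
Query results in order: no maybe maybe no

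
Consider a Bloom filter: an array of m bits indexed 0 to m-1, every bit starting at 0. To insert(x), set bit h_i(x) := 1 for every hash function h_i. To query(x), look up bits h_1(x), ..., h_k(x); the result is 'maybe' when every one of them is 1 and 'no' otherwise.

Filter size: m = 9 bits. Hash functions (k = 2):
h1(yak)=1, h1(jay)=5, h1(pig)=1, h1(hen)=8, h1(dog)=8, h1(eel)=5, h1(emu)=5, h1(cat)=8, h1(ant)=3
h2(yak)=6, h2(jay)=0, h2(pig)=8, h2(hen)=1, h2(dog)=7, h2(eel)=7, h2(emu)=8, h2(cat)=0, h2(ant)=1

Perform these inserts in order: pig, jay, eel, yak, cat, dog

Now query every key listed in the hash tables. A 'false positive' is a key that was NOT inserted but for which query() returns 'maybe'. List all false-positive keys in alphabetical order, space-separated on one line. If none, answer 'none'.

Answer: emu hen

Derivation:
Start: bits=000000000
After insert 'pig': sets bits 1 8 -> bits=010000001
After insert 'jay': sets bits 0 5 -> bits=110001001
After insert 'eel': sets bits 5 7 -> bits=110001011
After insert 'yak': sets bits 1 6 -> bits=110001111
After insert 'cat': sets bits 0 8 -> bits=110001111
After insert 'dog': sets bits 7 8 -> bits=110001111
Not inserted: ant emu hen — query each against bits=110001111:
query ant: checks bit1=1, bit3=0 (has a 0) -> no => not a false positive
query emu: checks bit5=1, bit8=1 (all 1) -> maybe => FALSE POSITIVE
query hen: checks bit1=1, bit8=1 (all 1) -> maybe => FALSE POSITIVE
False positives (alphabetical): emu hen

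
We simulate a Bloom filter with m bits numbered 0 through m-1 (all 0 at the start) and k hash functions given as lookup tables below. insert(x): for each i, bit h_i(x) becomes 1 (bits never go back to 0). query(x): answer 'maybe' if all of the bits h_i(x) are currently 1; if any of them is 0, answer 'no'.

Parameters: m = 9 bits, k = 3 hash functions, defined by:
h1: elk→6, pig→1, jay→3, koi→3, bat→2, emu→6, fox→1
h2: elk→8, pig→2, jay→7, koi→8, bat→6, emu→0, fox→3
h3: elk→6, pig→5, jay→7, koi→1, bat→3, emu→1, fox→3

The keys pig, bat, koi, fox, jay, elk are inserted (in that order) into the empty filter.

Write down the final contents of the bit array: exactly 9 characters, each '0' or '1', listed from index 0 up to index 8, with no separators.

Start: bits=000000000
After insert 'pig': sets bits 1 2 5 -> bits=011001000
After insert 'bat': sets bits 2 3 6 -> bits=011101100
After insert 'koi': sets bits 1 3 8 -> bits=011101101
After insert 'fox': sets bits 1 3 -> bits=011101101
After insert 'jay': sets bits 3 7 -> bits=011101111
After insert 'elk': sets bits 6 8 -> bits=011101111

Answer: 011101111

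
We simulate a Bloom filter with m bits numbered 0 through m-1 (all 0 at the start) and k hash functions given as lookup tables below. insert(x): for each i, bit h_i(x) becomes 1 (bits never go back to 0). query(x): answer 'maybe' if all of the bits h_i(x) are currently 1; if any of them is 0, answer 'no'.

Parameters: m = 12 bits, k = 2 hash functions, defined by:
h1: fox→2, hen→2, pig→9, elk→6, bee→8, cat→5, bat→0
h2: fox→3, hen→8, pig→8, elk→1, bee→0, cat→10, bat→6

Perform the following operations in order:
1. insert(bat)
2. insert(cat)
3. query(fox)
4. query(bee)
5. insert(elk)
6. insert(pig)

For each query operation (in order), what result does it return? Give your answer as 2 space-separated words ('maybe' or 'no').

Start: bits=000000000000
Op 1: insert bat -> sets bits 0 6 -> bits=100000100000
Op 2: insert cat -> sets bits 5 10 -> bits=100001100010
Op 3: query fox -> checks bit2=0, bit3=0 (has a 0) -> no
Op 4: query bee -> checks bit0=1, bit8=0 (has a 0) -> no
Op 5: insert elk -> sets bits 1 6 -> bits=110001100010
Op 6: insert pig -> sets bits 8 9 -> bits=110001101110
Query results in order: no no

Answer: no no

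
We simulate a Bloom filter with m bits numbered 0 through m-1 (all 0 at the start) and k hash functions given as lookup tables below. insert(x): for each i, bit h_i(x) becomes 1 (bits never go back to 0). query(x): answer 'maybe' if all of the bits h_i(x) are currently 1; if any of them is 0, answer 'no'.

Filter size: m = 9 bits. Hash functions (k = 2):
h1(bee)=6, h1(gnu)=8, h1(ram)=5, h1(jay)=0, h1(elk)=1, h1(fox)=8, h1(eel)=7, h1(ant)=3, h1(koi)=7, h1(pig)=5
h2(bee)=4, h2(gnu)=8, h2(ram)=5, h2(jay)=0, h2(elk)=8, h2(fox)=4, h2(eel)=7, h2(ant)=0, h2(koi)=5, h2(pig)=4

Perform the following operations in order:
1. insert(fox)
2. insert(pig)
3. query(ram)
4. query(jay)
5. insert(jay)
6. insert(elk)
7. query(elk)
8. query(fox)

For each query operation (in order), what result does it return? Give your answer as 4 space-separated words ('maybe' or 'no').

Answer: maybe no maybe maybe

Derivation:
Start: bits=000000000
Op 1: insert fox -> sets bits 4 8 -> bits=000010001
Op 2: insert pig -> sets bits 4 5 -> bits=000011001
Op 3: query ram -> checks bit5=1 (all 1) -> maybe
Op 4: query jay -> checks bit0=0 (has a 0) -> no
Op 5: insert jay -> sets bits 0 -> bits=100011001
Op 6: insert elk -> sets bits 1 8 -> bits=110011001
Op 7: query elk -> checks bit1=1, bit8=1 (all 1) -> maybe
Op 8: query fox -> checks bit4=1, bit8=1 (all 1) -> maybe
Query results in order: maybe no maybe maybe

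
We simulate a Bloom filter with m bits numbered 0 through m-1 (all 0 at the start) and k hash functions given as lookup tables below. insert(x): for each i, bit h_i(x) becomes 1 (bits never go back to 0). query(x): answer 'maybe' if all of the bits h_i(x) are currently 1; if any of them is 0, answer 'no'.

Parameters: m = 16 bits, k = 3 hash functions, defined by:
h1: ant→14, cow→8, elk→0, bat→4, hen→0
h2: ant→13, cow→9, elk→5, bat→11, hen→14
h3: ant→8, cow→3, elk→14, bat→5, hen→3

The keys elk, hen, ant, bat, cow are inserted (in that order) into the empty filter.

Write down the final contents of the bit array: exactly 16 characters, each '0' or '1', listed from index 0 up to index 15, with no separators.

Answer: 1001110011010110

Derivation:
Start: bits=0000000000000000
After insert 'elk': sets bits 0 5 14 -> bits=1000010000000010
After insert 'hen': sets bits 0 3 14 -> bits=1001010000000010
After insert 'ant': sets bits 8 13 14 -> bits=1001010010000110
After insert 'bat': sets bits 4 5 11 -> bits=1001110010010110
After insert 'cow': sets bits 3 8 9 -> bits=1001110011010110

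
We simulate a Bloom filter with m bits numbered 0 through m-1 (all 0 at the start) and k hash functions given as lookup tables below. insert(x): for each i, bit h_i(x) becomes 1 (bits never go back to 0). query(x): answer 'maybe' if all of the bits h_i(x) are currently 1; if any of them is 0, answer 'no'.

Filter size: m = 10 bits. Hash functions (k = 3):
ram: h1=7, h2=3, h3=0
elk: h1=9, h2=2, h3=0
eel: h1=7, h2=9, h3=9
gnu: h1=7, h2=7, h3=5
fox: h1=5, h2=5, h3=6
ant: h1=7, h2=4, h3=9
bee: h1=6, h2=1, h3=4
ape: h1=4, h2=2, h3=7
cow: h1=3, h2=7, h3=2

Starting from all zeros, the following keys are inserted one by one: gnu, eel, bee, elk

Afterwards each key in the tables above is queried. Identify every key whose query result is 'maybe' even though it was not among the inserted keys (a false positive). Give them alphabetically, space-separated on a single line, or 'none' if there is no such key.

Answer: ant ape fox

Derivation:
Start: bits=0000000000
After insert 'gnu': sets bits 5 7 -> bits=0000010100
After insert 'eel': sets bits 7 9 -> bits=0000010101
After insert 'bee': sets bits 1 4 6 -> bits=0100111101
After insert 'elk': sets bits 0 2 9 -> bits=1110111101
Not inserted: ant ape cow fox ram — query each against bits=1110111101:
query ant: checks bit4=1, bit7=1, bit9=1 (all 1) -> maybe => FALSE POSITIVE
query ape: checks bit2=1, bit4=1, bit7=1 (all 1) -> maybe => FALSE POSITIVE
query cow: checks bit2=1, bit3=0, bit7=1 (has a 0) -> no => not a false positive
query fox: checks bit5=1, bit6=1 (all 1) -> maybe => FALSE POSITIVE
query ram: checks bit0=1, bit3=0, bit7=1 (has a 0) -> no => not a false positive
False positives (alphabetical): ant ape fox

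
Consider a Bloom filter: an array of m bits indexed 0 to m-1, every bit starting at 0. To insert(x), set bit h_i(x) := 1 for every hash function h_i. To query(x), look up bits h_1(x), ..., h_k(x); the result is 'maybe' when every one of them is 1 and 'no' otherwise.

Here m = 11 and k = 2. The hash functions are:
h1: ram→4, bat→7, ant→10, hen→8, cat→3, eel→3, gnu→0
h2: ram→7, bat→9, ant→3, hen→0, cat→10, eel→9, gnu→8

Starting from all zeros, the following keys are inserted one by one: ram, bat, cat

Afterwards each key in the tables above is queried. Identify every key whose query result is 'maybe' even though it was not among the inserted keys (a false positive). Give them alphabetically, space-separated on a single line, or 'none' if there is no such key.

Answer: ant eel

Derivation:
Start: bits=00000000000
After insert 'ram': sets bits 4 7 -> bits=00001001000
After insert 'bat': sets bits 7 9 -> bits=00001001010
After insert 'cat': sets bits 3 10 -> bits=00011001011
Not inserted: ant eel gnu hen — query each against bits=00011001011:
query ant: checks bit3=1, bit10=1 (all 1) -> maybe => FALSE POSITIVE
query eel: checks bit3=1, bit9=1 (all 1) -> maybe => FALSE POSITIVE
query gnu: checks bit0=0, bit8=0 (has a 0) -> no => not a false positive
query hen: checks bit0=0, bit8=0 (has a 0) -> no => not a false positive
False positives (alphabetical): ant eel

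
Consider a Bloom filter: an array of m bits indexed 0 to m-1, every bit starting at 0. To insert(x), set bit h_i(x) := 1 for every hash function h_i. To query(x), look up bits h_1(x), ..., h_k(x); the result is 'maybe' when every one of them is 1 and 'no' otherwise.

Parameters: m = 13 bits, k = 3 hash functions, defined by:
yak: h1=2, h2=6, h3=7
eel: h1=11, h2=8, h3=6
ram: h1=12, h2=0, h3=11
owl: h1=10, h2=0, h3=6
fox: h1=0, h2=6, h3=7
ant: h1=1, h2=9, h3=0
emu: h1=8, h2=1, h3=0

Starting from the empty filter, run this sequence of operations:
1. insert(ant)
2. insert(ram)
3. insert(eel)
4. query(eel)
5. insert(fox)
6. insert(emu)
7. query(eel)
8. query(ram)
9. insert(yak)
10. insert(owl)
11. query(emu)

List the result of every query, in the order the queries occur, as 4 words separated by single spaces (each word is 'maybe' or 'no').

Answer: maybe maybe maybe maybe

Derivation:
Start: bits=0000000000000
Op 1: insert ant -> sets bits 0 1 9 -> bits=1100000001000
Op 2: insert ram -> sets bits 0 11 12 -> bits=1100000001011
Op 3: insert eel -> sets bits 6 8 11 -> bits=1100001011011
Op 4: query eel -> checks bit6=1, bit8=1, bit11=1 (all 1) -> maybe
Op 5: insert fox -> sets bits 0 6 7 -> bits=1100001111011
Op 6: insert emu -> sets bits 0 1 8 -> bits=1100001111011
Op 7: query eel -> checks bit6=1, bit8=1, bit11=1 (all 1) -> maybe
Op 8: query ram -> checks bit0=1, bit11=1, bit12=1 (all 1) -> maybe
Op 9: insert yak -> sets bits 2 6 7 -> bits=1110001111011
Op 10: insert owl -> sets bits 0 6 10 -> bits=1110001111111
Op 11: query emu -> checks bit0=1, bit1=1, bit8=1 (all 1) -> maybe
Query results in order: maybe maybe maybe maybe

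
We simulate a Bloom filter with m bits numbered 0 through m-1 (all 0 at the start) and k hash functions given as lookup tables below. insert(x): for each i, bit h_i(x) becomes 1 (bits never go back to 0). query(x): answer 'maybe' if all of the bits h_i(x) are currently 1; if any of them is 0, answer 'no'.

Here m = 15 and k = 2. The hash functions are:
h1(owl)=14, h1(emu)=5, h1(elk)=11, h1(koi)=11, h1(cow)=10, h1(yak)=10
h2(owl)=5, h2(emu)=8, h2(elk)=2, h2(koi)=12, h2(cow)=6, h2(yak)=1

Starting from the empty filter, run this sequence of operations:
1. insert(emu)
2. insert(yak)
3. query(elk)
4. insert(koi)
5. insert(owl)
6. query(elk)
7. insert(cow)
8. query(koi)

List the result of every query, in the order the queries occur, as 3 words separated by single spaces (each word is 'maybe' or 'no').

Start: bits=000000000000000
Op 1: insert emu -> sets bits 5 8 -> bits=000001001000000
Op 2: insert yak -> sets bits 1 10 -> bits=010001001010000
Op 3: query elk -> checks bit2=0, bit11=0 (has a 0) -> no
Op 4: insert koi -> sets bits 11 12 -> bits=010001001011100
Op 5: insert owl -> sets bits 5 14 -> bits=010001001011101
Op 6: query elk -> checks bit2=0, bit11=1 (has a 0) -> no
Op 7: insert cow -> sets bits 6 10 -> bits=010001101011101
Op 8: query koi -> checks bit11=1, bit12=1 (all 1) -> maybe
Query results in order: no no maybe

Answer: no no maybe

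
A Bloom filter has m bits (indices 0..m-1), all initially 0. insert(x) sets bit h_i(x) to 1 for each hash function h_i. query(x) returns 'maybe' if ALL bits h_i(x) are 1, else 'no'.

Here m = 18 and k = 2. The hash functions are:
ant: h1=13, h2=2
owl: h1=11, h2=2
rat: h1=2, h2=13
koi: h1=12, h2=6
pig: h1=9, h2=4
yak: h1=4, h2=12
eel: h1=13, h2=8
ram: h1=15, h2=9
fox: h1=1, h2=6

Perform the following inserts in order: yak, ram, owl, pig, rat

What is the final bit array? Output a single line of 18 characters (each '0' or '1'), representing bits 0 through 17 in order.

Answer: 001010000101110100

Derivation:
Start: bits=000000000000000000
After insert 'yak': sets bits 4 12 -> bits=000010000000100000
After insert 'ram': sets bits 9 15 -> bits=000010000100100100
After insert 'owl': sets bits 2 11 -> bits=001010000101100100
After insert 'pig': sets bits 4 9 -> bits=001010000101100100
After insert 'rat': sets bits 2 13 -> bits=001010000101110100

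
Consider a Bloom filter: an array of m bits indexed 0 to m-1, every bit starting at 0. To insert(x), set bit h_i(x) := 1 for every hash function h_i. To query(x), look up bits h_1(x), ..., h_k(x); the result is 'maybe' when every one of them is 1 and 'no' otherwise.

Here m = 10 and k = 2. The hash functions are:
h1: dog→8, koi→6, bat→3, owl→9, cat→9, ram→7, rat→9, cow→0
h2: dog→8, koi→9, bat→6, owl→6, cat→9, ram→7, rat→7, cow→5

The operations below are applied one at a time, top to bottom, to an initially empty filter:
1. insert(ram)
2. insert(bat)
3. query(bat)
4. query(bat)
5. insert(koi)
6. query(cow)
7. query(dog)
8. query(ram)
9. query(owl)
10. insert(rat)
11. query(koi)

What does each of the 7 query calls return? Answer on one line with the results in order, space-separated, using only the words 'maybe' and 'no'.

Start: bits=0000000000
Op 1: insert ram -> sets bits 7 -> bits=0000000100
Op 2: insert bat -> sets bits 3 6 -> bits=0001001100
Op 3: query bat -> checks bit3=1, bit6=1 (all 1) -> maybe
Op 4: query bat -> checks bit3=1, bit6=1 (all 1) -> maybe
Op 5: insert koi -> sets bits 6 9 -> bits=0001001101
Op 6: query cow -> checks bit0=0, bit5=0 (has a 0) -> no
Op 7: query dog -> checks bit8=0 (has a 0) -> no
Op 8: query ram -> checks bit7=1 (all 1) -> maybe
Op 9: query owl -> checks bit6=1, bit9=1 (all 1) -> maybe
Op 10: insert rat -> sets bits 7 9 -> bits=0001001101
Op 11: query koi -> checks bit6=1, bit9=1 (all 1) -> maybe
Query results in order: maybe maybe no no maybe maybe maybe

Answer: maybe maybe no no maybe maybe maybe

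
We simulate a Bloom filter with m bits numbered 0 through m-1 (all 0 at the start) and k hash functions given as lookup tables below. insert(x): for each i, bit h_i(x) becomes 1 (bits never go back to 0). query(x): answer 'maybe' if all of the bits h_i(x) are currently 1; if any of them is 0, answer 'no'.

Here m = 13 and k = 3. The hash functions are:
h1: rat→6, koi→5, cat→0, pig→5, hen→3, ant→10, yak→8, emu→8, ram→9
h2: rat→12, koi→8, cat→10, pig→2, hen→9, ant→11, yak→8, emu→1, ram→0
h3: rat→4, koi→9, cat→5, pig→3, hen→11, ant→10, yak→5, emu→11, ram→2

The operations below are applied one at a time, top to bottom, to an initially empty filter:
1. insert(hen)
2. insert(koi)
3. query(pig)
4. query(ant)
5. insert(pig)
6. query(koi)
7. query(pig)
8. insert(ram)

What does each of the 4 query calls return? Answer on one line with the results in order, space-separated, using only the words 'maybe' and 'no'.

Start: bits=0000000000000
Op 1: insert hen -> sets bits 3 9 11 -> bits=0001000001010
Op 2: insert koi -> sets bits 5 8 9 -> bits=0001010011010
Op 3: query pig -> checks bit2=0, bit3=1, bit5=1 (has a 0) -> no
Op 4: query ant -> checks bit10=0, bit11=1 (has a 0) -> no
Op 5: insert pig -> sets bits 2 3 5 -> bits=0011010011010
Op 6: query koi -> checks bit5=1, bit8=1, bit9=1 (all 1) -> maybe
Op 7: query pig -> checks bit2=1, bit3=1, bit5=1 (all 1) -> maybe
Op 8: insert ram -> sets bits 0 2 9 -> bits=1011010011010
Query results in order: no no maybe maybe

Answer: no no maybe maybe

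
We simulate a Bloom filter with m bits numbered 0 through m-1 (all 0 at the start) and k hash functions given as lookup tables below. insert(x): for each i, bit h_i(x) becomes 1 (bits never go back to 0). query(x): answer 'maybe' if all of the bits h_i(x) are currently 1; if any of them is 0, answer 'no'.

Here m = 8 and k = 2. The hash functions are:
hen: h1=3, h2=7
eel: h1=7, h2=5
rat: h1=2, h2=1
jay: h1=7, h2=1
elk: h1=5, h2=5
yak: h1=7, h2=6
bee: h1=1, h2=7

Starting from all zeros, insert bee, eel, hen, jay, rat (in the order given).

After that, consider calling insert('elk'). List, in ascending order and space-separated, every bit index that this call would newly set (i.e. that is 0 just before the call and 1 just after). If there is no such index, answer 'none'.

Answer: none

Derivation:
Start: bits=00000000
After insert 'bee': sets bits 1 7 -> bits=01000001
After insert 'eel': sets bits 5 7 -> bits=01000101
After insert 'hen': sets bits 3 7 -> bits=01010101
After insert 'jay': sets bits 1 7 -> bits=01010101
After insert 'rat': sets bits 1 2 -> bits=01110101
insert 'elk' would touch bits 5; currently bit5=1
Bits that are 0 among those (would change 0->1): none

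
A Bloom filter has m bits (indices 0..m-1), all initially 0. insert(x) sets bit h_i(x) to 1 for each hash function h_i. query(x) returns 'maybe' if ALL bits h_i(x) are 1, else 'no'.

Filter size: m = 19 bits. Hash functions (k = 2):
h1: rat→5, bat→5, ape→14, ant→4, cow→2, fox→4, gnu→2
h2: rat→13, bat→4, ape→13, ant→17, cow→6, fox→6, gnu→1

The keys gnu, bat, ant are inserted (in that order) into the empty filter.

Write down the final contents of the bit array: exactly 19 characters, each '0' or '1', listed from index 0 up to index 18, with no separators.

Start: bits=0000000000000000000
After insert 'gnu': sets bits 1 2 -> bits=0110000000000000000
After insert 'bat': sets bits 4 5 -> bits=0110110000000000000
After insert 'ant': sets bits 4 17 -> bits=0110110000000000010

Answer: 0110110000000000010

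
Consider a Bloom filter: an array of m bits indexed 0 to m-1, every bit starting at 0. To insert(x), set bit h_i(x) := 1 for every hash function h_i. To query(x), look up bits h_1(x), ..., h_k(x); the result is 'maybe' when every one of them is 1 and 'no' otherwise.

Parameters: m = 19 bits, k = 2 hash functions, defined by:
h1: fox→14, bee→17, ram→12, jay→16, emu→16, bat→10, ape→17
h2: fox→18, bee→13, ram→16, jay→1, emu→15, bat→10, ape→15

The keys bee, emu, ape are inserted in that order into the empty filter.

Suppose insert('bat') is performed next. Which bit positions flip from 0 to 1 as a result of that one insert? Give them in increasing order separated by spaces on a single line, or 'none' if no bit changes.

Answer: 10

Derivation:
Start: bits=0000000000000000000
After insert 'bee': sets bits 13 17 -> bits=0000000000000100010
After insert 'emu': sets bits 15 16 -> bits=0000000000000101110
After insert 'ape': sets bits 15 17 -> bits=0000000000000101110
insert 'bat' would touch bits 10; currently bit10=0
Bits that are 0 among those (would change 0->1): 10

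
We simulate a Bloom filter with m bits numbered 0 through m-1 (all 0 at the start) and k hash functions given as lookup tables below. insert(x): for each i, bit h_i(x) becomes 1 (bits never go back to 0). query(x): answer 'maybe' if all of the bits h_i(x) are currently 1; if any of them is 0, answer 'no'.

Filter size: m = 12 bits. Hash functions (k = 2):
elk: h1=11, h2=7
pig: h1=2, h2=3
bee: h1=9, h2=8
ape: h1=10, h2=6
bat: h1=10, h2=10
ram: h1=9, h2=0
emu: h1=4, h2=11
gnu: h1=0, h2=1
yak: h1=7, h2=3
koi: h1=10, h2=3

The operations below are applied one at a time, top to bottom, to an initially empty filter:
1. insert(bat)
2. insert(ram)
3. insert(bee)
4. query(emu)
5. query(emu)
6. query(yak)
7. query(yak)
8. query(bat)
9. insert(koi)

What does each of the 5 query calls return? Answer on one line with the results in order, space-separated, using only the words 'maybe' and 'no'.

Start: bits=000000000000
Op 1: insert bat -> sets bits 10 -> bits=000000000010
Op 2: insert ram -> sets bits 0 9 -> bits=100000000110
Op 3: insert bee -> sets bits 8 9 -> bits=100000001110
Op 4: query emu -> checks bit4=0, bit11=0 (has a 0) -> no
Op 5: query emu -> checks bit4=0, bit11=0 (has a 0) -> no
Op 6: query yak -> checks bit3=0, bit7=0 (has a 0) -> no
Op 7: query yak -> checks bit3=0, bit7=0 (has a 0) -> no
Op 8: query bat -> checks bit10=1 (all 1) -> maybe
Op 9: insert koi -> sets bits 3 10 -> bits=100100001110
Query results in order: no no no no maybe

Answer: no no no no maybe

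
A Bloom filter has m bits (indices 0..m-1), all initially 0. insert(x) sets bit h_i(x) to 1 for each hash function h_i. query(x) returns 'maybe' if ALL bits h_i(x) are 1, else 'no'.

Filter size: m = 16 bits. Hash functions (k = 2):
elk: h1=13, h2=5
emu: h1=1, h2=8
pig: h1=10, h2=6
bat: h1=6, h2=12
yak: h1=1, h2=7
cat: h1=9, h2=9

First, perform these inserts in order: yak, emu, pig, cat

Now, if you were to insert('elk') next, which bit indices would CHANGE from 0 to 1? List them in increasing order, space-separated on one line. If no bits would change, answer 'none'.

Start: bits=0000000000000000
After insert 'yak': sets bits 1 7 -> bits=0100000100000000
After insert 'emu': sets bits 1 8 -> bits=0100000110000000
After insert 'pig': sets bits 6 10 -> bits=0100001110100000
After insert 'cat': sets bits 9 -> bits=0100001111100000
insert 'elk' would touch bits 5 13; currently bit5=0, bit13=0
Bits that are 0 among those (would change 0->1): 5 13

Answer: 5 13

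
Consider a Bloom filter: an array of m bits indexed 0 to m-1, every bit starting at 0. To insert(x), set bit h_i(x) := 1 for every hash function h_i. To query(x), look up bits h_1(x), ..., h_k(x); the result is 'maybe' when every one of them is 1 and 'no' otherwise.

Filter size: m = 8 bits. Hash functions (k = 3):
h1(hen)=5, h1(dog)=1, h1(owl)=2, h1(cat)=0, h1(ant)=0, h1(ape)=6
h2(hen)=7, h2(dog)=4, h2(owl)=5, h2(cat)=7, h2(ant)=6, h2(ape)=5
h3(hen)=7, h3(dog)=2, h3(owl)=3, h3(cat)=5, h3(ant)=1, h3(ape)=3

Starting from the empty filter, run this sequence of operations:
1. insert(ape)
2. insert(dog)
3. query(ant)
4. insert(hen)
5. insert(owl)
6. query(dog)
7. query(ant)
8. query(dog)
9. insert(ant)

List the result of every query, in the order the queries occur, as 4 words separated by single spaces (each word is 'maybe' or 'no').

Answer: no maybe no maybe

Derivation:
Start: bits=00000000
Op 1: insert ape -> sets bits 3 5 6 -> bits=00010110
Op 2: insert dog -> sets bits 1 2 4 -> bits=01111110
Op 3: query ant -> checks bit0=0, bit1=1, bit6=1 (has a 0) -> no
Op 4: insert hen -> sets bits 5 7 -> bits=01111111
Op 5: insert owl -> sets bits 2 3 5 -> bits=01111111
Op 6: query dog -> checks bit1=1, bit2=1, bit4=1 (all 1) -> maybe
Op 7: query ant -> checks bit0=0, bit1=1, bit6=1 (has a 0) -> no
Op 8: query dog -> checks bit1=1, bit2=1, bit4=1 (all 1) -> maybe
Op 9: insert ant -> sets bits 0 1 6 -> bits=11111111
Query results in order: no maybe no maybe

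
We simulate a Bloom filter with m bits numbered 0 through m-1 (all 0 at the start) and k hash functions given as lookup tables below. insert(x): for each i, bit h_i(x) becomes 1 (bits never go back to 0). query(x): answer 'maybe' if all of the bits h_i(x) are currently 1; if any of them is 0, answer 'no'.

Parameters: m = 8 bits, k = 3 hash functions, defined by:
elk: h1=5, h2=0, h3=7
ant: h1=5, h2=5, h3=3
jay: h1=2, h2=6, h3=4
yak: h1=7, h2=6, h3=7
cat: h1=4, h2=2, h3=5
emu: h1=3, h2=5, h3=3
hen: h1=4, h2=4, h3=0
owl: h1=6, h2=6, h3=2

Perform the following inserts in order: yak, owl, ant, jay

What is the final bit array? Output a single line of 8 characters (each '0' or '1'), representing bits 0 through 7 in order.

Start: bits=00000000
After insert 'yak': sets bits 6 7 -> bits=00000011
After insert 'owl': sets bits 2 6 -> bits=00100011
After insert 'ant': sets bits 3 5 -> bits=00110111
After insert 'jay': sets bits 2 4 6 -> bits=00111111

Answer: 00111111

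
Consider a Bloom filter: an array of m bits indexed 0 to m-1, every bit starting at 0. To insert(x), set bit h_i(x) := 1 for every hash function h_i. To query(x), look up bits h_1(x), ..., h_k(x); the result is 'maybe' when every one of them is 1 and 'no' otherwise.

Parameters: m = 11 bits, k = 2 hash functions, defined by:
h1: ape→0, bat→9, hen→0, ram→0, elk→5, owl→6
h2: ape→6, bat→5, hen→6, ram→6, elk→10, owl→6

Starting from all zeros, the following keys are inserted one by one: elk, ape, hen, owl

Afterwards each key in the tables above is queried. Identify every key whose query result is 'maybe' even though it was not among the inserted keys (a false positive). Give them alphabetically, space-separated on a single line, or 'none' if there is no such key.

Answer: ram

Derivation:
Start: bits=00000000000
After insert 'elk': sets bits 5 10 -> bits=00000100001
After insert 'ape': sets bits 0 6 -> bits=10000110001
After insert 'hen': sets bits 0 6 -> bits=10000110001
After insert 'owl': sets bits 6 -> bits=10000110001
Not inserted: bat ram — query each against bits=10000110001:
query bat: checks bit5=1, bit9=0 (has a 0) -> no => not a false positive
query ram: checks bit0=1, bit6=1 (all 1) -> maybe => FALSE POSITIVE
False positives (alphabetical): ram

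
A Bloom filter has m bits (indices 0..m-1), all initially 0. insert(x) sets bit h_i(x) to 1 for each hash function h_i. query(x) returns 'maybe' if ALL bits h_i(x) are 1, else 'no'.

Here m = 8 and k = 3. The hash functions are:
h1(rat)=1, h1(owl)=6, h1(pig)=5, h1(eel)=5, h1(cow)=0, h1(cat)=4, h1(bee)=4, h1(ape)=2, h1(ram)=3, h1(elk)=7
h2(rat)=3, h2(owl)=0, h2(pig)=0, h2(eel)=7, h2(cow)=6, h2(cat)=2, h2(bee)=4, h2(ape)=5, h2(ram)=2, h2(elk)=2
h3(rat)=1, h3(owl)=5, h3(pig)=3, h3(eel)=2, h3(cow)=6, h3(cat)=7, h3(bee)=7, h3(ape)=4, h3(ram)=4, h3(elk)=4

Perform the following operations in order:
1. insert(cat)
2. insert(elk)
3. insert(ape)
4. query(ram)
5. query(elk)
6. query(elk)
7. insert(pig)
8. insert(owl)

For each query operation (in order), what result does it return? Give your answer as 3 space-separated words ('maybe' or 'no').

Start: bits=00000000
Op 1: insert cat -> sets bits 2 4 7 -> bits=00101001
Op 2: insert elk -> sets bits 2 4 7 -> bits=00101001
Op 3: insert ape -> sets bits 2 4 5 -> bits=00101101
Op 4: query ram -> checks bit2=1, bit3=0, bit4=1 (has a 0) -> no
Op 5: query elk -> checks bit2=1, bit4=1, bit7=1 (all 1) -> maybe
Op 6: query elk -> checks bit2=1, bit4=1, bit7=1 (all 1) -> maybe
Op 7: insert pig -> sets bits 0 3 5 -> bits=10111101
Op 8: insert owl -> sets bits 0 5 6 -> bits=10111111
Query results in order: no maybe maybe

Answer: no maybe maybe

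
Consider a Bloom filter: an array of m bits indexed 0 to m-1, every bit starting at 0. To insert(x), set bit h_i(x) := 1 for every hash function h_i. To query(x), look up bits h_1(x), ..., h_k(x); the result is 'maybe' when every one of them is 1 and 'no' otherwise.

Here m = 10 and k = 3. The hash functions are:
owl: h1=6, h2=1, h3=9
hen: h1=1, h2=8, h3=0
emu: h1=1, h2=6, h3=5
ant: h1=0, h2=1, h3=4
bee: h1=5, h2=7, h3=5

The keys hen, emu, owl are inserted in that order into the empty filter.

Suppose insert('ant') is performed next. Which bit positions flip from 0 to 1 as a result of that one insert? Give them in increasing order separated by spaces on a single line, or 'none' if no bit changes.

Start: bits=0000000000
After insert 'hen': sets bits 0 1 8 -> bits=1100000010
After insert 'emu': sets bits 1 5 6 -> bits=1100011010
After insert 'owl': sets bits 1 6 9 -> bits=1100011011
insert 'ant' would touch bits 0 1 4; currently bit0=1, bit1=1, bit4=0
Bits that are 0 among those (would change 0->1): 4

Answer: 4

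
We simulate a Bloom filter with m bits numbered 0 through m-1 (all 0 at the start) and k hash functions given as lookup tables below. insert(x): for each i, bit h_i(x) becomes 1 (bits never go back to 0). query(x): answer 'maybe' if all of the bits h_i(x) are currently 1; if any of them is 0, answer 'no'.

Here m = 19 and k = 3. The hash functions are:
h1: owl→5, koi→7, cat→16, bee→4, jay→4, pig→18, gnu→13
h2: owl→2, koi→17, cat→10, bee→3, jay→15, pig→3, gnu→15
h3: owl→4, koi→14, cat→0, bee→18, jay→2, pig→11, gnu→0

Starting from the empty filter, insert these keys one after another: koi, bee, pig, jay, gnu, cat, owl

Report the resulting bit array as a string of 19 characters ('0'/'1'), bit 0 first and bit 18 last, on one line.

Start: bits=0000000000000000000
After insert 'koi': sets bits 7 14 17 -> bits=0000000100000010010
After insert 'bee': sets bits 3 4 18 -> bits=0001100100000010011
After insert 'pig': sets bits 3 11 18 -> bits=0001100100010010011
After insert 'jay': sets bits 2 4 15 -> bits=0011100100010011011
After insert 'gnu': sets bits 0 13 15 -> bits=1011100100010111011
After insert 'cat': sets bits 0 10 16 -> bits=1011100100110111111
After insert 'owl': sets bits 2 4 5 -> bits=1011110100110111111

Answer: 1011110100110111111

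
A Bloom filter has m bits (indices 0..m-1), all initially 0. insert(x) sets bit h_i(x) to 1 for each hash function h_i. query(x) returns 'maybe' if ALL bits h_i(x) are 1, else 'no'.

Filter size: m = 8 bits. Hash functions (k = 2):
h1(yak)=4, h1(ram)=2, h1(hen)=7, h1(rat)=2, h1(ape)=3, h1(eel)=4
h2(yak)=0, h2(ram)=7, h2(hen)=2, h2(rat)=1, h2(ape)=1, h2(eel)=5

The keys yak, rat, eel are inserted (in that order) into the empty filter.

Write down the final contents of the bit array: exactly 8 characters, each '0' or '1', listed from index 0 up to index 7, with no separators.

Answer: 11101100

Derivation:
Start: bits=00000000
After insert 'yak': sets bits 0 4 -> bits=10001000
After insert 'rat': sets bits 1 2 -> bits=11101000
After insert 'eel': sets bits 4 5 -> bits=11101100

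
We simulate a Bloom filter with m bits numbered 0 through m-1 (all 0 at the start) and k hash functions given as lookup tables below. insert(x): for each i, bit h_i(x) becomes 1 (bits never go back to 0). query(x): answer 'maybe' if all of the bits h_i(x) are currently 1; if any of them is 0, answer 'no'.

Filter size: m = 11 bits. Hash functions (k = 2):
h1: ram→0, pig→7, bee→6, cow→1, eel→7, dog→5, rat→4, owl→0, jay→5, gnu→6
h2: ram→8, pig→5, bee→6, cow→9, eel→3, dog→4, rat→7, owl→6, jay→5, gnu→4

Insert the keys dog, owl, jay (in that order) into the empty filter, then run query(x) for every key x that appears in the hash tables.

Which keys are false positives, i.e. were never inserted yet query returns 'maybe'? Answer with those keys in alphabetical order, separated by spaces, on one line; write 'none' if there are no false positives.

Answer: bee gnu

Derivation:
Start: bits=00000000000
After insert 'dog': sets bits 4 5 -> bits=00001100000
After insert 'owl': sets bits 0 6 -> bits=10001110000
After insert 'jay': sets bits 5 -> bits=10001110000
Not inserted: bee cow eel gnu pig ram rat — query each against bits=10001110000:
query bee: checks bit6=1 (all 1) -> maybe => FALSE POSITIVE
query cow: checks bit1=0, bit9=0 (has a 0) -> no => not a false positive
query eel: checks bit3=0, bit7=0 (has a 0) -> no => not a false positive
query gnu: checks bit4=1, bit6=1 (all 1) -> maybe => FALSE POSITIVE
query pig: checks bit5=1, bit7=0 (has a 0) -> no => not a false positive
query ram: checks bit0=1, bit8=0 (has a 0) -> no => not a false positive
query rat: checks bit4=1, bit7=0 (has a 0) -> no => not a false positive
False positives (alphabetical): bee gnu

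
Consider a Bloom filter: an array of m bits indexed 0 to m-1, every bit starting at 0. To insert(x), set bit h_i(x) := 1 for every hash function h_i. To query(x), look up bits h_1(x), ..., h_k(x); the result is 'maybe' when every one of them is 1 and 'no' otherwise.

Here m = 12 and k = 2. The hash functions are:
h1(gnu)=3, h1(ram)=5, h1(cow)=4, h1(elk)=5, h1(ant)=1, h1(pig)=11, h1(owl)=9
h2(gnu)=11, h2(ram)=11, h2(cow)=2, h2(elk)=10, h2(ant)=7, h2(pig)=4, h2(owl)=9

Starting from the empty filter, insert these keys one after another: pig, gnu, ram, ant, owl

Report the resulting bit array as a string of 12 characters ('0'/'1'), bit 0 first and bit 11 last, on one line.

Answer: 010111010101

Derivation:
Start: bits=000000000000
After insert 'pig': sets bits 4 11 -> bits=000010000001
After insert 'gnu': sets bits 3 11 -> bits=000110000001
After insert 'ram': sets bits 5 11 -> bits=000111000001
After insert 'ant': sets bits 1 7 -> bits=010111010001
After insert 'owl': sets bits 9 -> bits=010111010101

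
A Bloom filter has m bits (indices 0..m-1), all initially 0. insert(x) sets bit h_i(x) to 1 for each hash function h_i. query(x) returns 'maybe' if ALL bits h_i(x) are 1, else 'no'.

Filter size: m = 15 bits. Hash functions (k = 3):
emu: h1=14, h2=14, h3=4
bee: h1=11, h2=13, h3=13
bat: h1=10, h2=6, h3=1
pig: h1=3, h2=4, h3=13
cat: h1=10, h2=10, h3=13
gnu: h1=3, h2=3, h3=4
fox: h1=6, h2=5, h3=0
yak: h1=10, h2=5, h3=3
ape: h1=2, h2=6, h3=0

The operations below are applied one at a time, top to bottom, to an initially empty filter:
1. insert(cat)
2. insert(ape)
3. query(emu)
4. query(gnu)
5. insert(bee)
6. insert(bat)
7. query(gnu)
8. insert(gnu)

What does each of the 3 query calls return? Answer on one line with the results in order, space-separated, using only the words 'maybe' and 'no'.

Answer: no no no

Derivation:
Start: bits=000000000000000
Op 1: insert cat -> sets bits 10 13 -> bits=000000000010010
Op 2: insert ape -> sets bits 0 2 6 -> bits=101000100010010
Op 3: query emu -> checks bit4=0, bit14=0 (has a 0) -> no
Op 4: query gnu -> checks bit3=0, bit4=0 (has a 0) -> no
Op 5: insert bee -> sets bits 11 13 -> bits=101000100011010
Op 6: insert bat -> sets bits 1 6 10 -> bits=111000100011010
Op 7: query gnu -> checks bit3=0, bit4=0 (has a 0) -> no
Op 8: insert gnu -> sets bits 3 4 -> bits=111110100011010
Query results in order: no no no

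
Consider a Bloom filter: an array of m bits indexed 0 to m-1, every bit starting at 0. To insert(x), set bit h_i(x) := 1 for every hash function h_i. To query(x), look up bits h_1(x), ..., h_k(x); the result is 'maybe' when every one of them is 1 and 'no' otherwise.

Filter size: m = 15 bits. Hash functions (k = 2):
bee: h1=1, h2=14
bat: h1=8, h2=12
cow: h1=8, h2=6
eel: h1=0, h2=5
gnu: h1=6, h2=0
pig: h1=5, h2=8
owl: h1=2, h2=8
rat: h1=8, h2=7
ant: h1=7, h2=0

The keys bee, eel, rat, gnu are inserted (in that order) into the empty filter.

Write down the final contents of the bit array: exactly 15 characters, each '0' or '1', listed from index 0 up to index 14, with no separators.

Start: bits=000000000000000
After insert 'bee': sets bits 1 14 -> bits=010000000000001
After insert 'eel': sets bits 0 5 -> bits=110001000000001
After insert 'rat': sets bits 7 8 -> bits=110001011000001
After insert 'gnu': sets bits 0 6 -> bits=110001111000001

Answer: 110001111000001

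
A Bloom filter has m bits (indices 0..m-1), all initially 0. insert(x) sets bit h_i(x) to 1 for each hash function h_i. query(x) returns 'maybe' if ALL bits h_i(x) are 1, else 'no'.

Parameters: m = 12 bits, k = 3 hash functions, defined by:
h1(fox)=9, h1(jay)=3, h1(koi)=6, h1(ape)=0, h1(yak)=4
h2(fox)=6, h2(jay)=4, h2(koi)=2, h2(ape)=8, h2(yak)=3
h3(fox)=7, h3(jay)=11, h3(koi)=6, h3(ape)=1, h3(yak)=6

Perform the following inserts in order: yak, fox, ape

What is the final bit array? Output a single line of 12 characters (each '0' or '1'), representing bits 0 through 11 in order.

Start: bits=000000000000
After insert 'yak': sets bits 3 4 6 -> bits=000110100000
After insert 'fox': sets bits 6 7 9 -> bits=000110110100
After insert 'ape': sets bits 0 1 8 -> bits=110110111100

Answer: 110110111100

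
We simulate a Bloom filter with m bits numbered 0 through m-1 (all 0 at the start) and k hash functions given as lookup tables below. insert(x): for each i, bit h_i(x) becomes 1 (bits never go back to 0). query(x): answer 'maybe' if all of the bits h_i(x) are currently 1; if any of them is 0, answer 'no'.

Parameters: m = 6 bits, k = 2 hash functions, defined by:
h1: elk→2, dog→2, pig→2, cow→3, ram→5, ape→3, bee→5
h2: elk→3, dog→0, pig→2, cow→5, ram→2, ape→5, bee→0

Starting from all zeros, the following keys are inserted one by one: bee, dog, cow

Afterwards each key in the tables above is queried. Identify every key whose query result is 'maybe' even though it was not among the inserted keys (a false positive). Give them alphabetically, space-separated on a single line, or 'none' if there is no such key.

Start: bits=000000
After insert 'bee': sets bits 0 5 -> bits=100001
After insert 'dog': sets bits 0 2 -> bits=101001
After insert 'cow': sets bits 3 5 -> bits=101101
Not inserted: ape elk pig ram — query each against bits=101101:
query ape: checks bit3=1, bit5=1 (all 1) -> maybe => FALSE POSITIVE
query elk: checks bit2=1, bit3=1 (all 1) -> maybe => FALSE POSITIVE
query pig: checks bit2=1 (all 1) -> maybe => FALSE POSITIVE
query ram: checks bit2=1, bit5=1 (all 1) -> maybe => FALSE POSITIVE
False positives (alphabetical): ape elk pig ram

Answer: ape elk pig ram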